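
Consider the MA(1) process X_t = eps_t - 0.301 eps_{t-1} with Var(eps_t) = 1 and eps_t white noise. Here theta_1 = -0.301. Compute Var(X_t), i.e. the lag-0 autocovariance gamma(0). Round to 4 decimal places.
\gamma(0) = 1.0906

For an MA(q) process X_t = eps_t + sum_i theta_i eps_{t-i} with
Var(eps_t) = sigma^2, the variance is
  gamma(0) = sigma^2 * (1 + sum_i theta_i^2).
  sum_i theta_i^2 = (-0.301)^2 = 0.090601.
  gamma(0) = 1 * (1 + 0.090601) = 1 * 1.090601 = 1.090601, which rounds to 1.0906.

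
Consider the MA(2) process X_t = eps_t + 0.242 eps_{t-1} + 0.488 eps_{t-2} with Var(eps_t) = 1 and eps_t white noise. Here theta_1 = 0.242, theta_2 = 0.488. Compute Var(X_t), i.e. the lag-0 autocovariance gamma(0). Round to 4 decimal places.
\gamma(0) = 1.2967

For an MA(q) process X_t = eps_t + sum_i theta_i eps_{t-i} with
Var(eps_t) = sigma^2, the variance is
  gamma(0) = sigma^2 * (1 + sum_i theta_i^2).
  sum_i theta_i^2 = (0.242)^2 + (0.488)^2 = 0.058564 + 0.238144 = 0.296708.
  gamma(0) = 1 * (1 + 0.296708) = 1 * 1.296708 = 1.296708, which rounds to 1.2967.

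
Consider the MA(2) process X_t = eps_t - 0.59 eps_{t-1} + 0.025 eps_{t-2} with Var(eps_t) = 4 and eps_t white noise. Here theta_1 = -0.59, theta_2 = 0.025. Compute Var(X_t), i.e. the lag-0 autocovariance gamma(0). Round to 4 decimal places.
\gamma(0) = 5.3949

For an MA(q) process X_t = eps_t + sum_i theta_i eps_{t-i} with
Var(eps_t) = sigma^2, the variance is
  gamma(0) = sigma^2 * (1 + sum_i theta_i^2).
  sum_i theta_i^2 = (-0.59)^2 + (0.025)^2 = 0.3481 + 0.000625 = 0.348725.
  gamma(0) = 4 * (1 + 0.348725) = 4 * 1.348725 = 5.3949.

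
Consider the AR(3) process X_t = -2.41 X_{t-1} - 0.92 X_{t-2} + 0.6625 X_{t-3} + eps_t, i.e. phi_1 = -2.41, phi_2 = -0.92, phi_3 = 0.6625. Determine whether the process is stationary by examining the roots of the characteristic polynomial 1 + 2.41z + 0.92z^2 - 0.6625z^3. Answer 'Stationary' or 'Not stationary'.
\text{Not stationary}

The AR(p) characteristic polynomial is P(z) = 1 + 2.41z + 0.92z^2 - 0.6625z^3.
Stationarity requires all roots to lie outside the unit circle, i.e. |z| > 1 for every root.
Degree 3: look for a simple real root z0 first, then factor out (1 - z/z0) and solve the remaining quadratic.
Testing z0 = -0.8: P(-0.8) = 1 + (2.41)(-0.8) + (0.92)(-0.8)^2 + (-0.6625)(-0.8)^3
  = 1 + (-1.928) + (0.5888) + (0.3392) = 0.  So z_0 = -0.8 is a root, |z_0| = 0.8.
Divide out the factor (1 + 1.25 z) = (1 - z/z0) (since 1/z0 = -1.25):
  P(z) = (1 + 1.25 z)(1 + (1.16) z + (-0.53) z^2)
  [check: z-coef 1.16 - (-1.25) = 2.41; z^2-coef -0.53 - (-1.25)(1.16) = 0.92; z^3-coef -(-1.25)(-0.53) = -0.6625.]
Remaining roots from the quadratic factor 1 + (1.16) z + (-0.53) z^2:
  Set 1 + (1.16) z + (-0.53) z^2 = 0, i.e. a z^2 + b z + c = 0 with a = -0.53, b = 1.16, c = 1.
  Discriminant D = b^2 - 4ac = (1.16)^2 - 4*(-0.53)*1 = 1.3456 - (-2.12) = 3.4656.
  D >= 0, so the roots are real: z = (-b +/- sqrt(D)) / (2a) = (-1.16 +/- 1.861612) / (-1.06).
    z_1 = (-1.16 + 1.861612) / (-1.06) = -0.6619,   |z_1| = 0.6619.
    z_2 = (-1.16 - 1.861612) / (-1.06) = 2.8506,   |z_2| = 2.8506.
Moduli of all roots: 0.8000, 0.6619, 2.8506.
All moduli strictly greater than 1? No.
Verdict: Not stationary.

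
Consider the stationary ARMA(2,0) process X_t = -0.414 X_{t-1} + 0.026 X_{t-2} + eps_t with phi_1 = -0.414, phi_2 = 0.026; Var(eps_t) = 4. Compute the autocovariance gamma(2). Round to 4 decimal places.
\gamma(2) = 0.9867

Multiply the model equation by X_{t-k} and take expectations. With theta_0 = psi_0 = 1 and psi_j the MA(infinity) weights, this gives
  gamma(k) - sum_i phi_i gamma(k-i) = c_k,
  c_k = sigma^2 * sum_{j=k..q} theta_j psi_{j-k}   (c_k = 0 for k > q),
using gamma(-m) = gamma(m).
Pure AR (q = 0): c_0 = sigma^2 = 4, c_k = 0 for k >= 1.
Equations for k = 0, 1, 2 (AR order 2, c_2 = 0):
  (E0) gamma(0) = phi_1 gamma(1) + phi_2 gamma(2) + c_0
  (E1) gamma(1) = phi_1 gamma(0) + phi_2 gamma(1) + c_1
  (E2) gamma(2) = phi_1 gamma(1) + phi_2 gamma(0)
From (E1): gamma(1) = A gamma(0) + B with
  A = phi_1 / (1 - phi_2) = -0.414 / 0.974 = -0.425051,   B = c_1 / (1 - phi_2) = 0 / 0.974 = 0.
Insert (E2) into (E0): gamma(0) (1 - phi_2^2) = phi_1 (1 + phi_2) gamma(1) + c_0.
  phi_1 (1 + phi_2) = (-0.414)(1.026) = -0.424764,   1 - phi_2^2 = 0.999324.
Replace gamma(1) by A gamma(0) + B and collect gamma(0):
  gamma(0) [0.999324 - (-0.424764)(-0.425051)] = c_0 = 4
  gamma(0) * 0.818777 = 4
  gamma(0) = 4 / 0.818777 = 4.885332.
  gamma(1) = A gamma(0) = (-0.425051)(4.885332) = -2.076517.
  gamma(2) = phi_1 gamma(1) + phi_2 gamma(0) = (-0.414)(-2.076517) + (0.026)(4.885332) = 0.986697.
Therefore gamma(2) = 0.9867 (to 4 decimal places).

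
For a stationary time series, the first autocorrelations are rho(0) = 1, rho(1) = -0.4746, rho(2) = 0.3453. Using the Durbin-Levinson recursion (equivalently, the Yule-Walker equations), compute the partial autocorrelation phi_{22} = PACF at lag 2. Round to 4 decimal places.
\phi_{22} = 0.1550

The PACF at lag k is phi_{kk}, the last component of the solution
to the Yule-Walker system G_k phi = r_k where
  (G_k)_{ij} = rho(|i - j|), (r_k)_i = rho(i), i,j = 1..k.
Equivalently, Durbin-Levinson gives phi_{kk} iteratively:
  phi_{11} = rho(1)
  phi_{kk} = [rho(k) - sum_{j=1..k-1} phi_{k-1,j} rho(k-j)]
            / [1 - sum_{j=1..k-1} phi_{k-1,j} rho(j)],
  phi_{k,j} = phi_{k-1,j} - phi_{kk} phi_{k-1,k-j},  j = 1..k-1.
Step k = 1:
  phi_11 = rho(1) = -0.4746.
Step k = 2:
  phi_22 = [rho(2) - phi_11 rho(1)] / [1 - phi_11 rho(1)] = [0.3453 - (-0.4746)(-0.4746)] / [1 - (-0.4746)(-0.4746)]
         = 0.12005484 / 0.77475484 = 0.155.
Therefore phi_{22} = 0.1550.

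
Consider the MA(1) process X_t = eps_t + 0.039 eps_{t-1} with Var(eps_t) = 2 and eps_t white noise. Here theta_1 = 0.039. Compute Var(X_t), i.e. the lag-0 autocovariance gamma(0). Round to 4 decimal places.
\gamma(0) = 2.0030

For an MA(q) process X_t = eps_t + sum_i theta_i eps_{t-i} with
Var(eps_t) = sigma^2, the variance is
  gamma(0) = sigma^2 * (1 + sum_i theta_i^2).
  sum_i theta_i^2 = (0.039)^2 = 0.001521.
  gamma(0) = 2 * (1 + 0.001521) = 2 * 1.001521 = 2.003042, which rounds to 2.0030.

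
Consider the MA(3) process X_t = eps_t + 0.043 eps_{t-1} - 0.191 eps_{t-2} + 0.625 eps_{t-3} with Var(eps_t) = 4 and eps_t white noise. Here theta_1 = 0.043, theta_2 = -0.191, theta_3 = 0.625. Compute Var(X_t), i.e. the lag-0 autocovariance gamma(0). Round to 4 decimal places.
\gamma(0) = 5.7158

For an MA(q) process X_t = eps_t + sum_i theta_i eps_{t-i} with
Var(eps_t) = sigma^2, the variance is
  gamma(0) = sigma^2 * (1 + sum_i theta_i^2).
  sum_i theta_i^2 = (0.043)^2 + (-0.191)^2 + (0.625)^2 = 0.001849 + 0.036481 + 0.390625 = 0.428955.
  gamma(0) = 4 * (1 + 0.428955) = 4 * 1.428955 = 5.71582, which rounds to 5.7158.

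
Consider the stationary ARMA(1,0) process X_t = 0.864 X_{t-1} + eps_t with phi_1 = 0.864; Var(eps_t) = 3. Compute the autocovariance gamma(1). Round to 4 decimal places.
\gamma(1) = 10.2247

Multiply the model equation by X_{t-k} and take expectations. With theta_0 = psi_0 = 1 and psi_j the MA(infinity) weights, this gives
  gamma(k) - sum_i phi_i gamma(k-i) = c_k,
  c_k = sigma^2 * sum_{j=k..q} theta_j psi_{j-k}   (c_k = 0 for k > q),
using gamma(-m) = gamma(m).
Pure AR (q = 0): c_0 = sigma^2 = 3, c_k = 0 for k >= 1.
Equations for k = 0 and k = 1 (AR order 1):
  gamma(0) = phi_1 gamma(1) + c_0
  gamma(1) = phi_1 gamma(0) + c_1
Substituting the second into the first: gamma(0) (1 - phi_1^2) = c_0 + phi_1 c_1, so
  gamma(0) = c_0 / (1 - phi_1^2) = 3 / (1 - (0.864)^2) = 3 / 0.253504 = 11.834133.
  gamma(1) = phi_1 gamma(0) = (0.864)(11.834133) = 10.224691.
Therefore gamma(1) = 10.2247 (to 4 decimal places).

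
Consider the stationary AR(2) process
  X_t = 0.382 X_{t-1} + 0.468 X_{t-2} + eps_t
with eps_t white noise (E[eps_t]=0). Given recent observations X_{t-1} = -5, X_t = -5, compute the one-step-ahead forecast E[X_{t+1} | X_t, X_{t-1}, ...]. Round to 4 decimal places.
E[X_{t+1} \mid \mathcal F_t] = -4.2500

For an AR(p) model X_t = c + sum_i phi_i X_{t-i} + eps_t, the
one-step-ahead conditional mean is
  E[X_{t+1} | X_t, ...] = c + sum_i phi_i X_{t+1-i}.
Substitute known values:
  E[X_{t+1} | ...] = (0.382) * (-5) + (0.468) * (-5)
                   = -4.2500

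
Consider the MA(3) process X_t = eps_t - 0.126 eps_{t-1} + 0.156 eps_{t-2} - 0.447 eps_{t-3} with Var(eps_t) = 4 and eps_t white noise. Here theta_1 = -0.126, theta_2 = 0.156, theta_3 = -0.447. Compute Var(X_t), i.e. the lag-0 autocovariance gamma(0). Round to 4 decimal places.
\gamma(0) = 4.9601

For an MA(q) process X_t = eps_t + sum_i theta_i eps_{t-i} with
Var(eps_t) = sigma^2, the variance is
  gamma(0) = sigma^2 * (1 + sum_i theta_i^2).
  sum_i theta_i^2 = (-0.126)^2 + (0.156)^2 + (-0.447)^2 = 0.015876 + 0.024336 + 0.199809 = 0.240021.
  gamma(0) = 4 * (1 + 0.240021) = 4 * 1.240021 = 4.960084, which rounds to 4.9601.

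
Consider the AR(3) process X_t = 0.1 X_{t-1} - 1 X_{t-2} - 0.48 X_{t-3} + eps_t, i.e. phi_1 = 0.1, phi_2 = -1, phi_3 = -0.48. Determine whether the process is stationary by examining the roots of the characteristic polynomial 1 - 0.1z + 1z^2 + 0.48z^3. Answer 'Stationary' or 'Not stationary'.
\text{Not stationary}

The AR(p) characteristic polynomial is P(z) = 1 - 0.1z + 1z^2 + 0.48z^3.
Stationarity requires all roots to lie outside the unit circle, i.e. |z| > 1 for every root.
Degree 3: look for a simple real root z0 first, then factor out (1 - z/z0) and solve the remaining quadratic.
Testing z0 = -2.5: P(-2.5) = 1 + (-0.1)(-2.5) + (1)(-2.5)^2 + (0.48)(-2.5)^3
  = 1 + (0.25) + (6.25) + (-7.5) = 0.  So z_0 = -2.5 is a root, |z_0| = 2.5.
Divide out the factor (1 + 0.4 z) = (1 - z/z0) (since 1/z0 = -0.4):
  P(z) = (1 + 0.4 z)(1 + (-0.5) z + (1.2) z^2)
  [check: z-coef -0.5 - (-0.4) = -0.1; z^2-coef 1.2 - (-0.4)(-0.5) = 1; z^3-coef -(-0.4)(1.2) = 0.48.]
Remaining roots from the quadratic factor 1 + (-0.5) z + (1.2) z^2:
  Set 1 + (-0.5) z + (1.2) z^2 = 0, i.e. a z^2 + b z + c = 0 with a = 1.2, b = -0.5, c = 1.
  Discriminant D = b^2 - 4ac = (-0.5)^2 - 4*(1.2)*1 = 0.25 - (4.8) = -4.55.
  D < 0, so the roots are the complex-conjugate pair z = (-b +/- i sqrt(-D)) / (2a) = 0.2083 +/- 0.8888i.
  For a conjugate pair |z|^2 = z * conj(z) = (product of roots) = c/a = 1/(1.2) = 0.833333, so |z| = sqrt(0.833333) = 0.9129 for both roots.
Moduli of all roots: 2.5000, 0.9129, 0.9129.
All moduli strictly greater than 1? No.
Verdict: Not stationary.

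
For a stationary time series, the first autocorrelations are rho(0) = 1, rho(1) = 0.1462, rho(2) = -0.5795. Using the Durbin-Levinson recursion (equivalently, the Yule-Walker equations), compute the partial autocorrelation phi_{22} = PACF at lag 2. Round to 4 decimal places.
\phi_{22} = -0.6140

The PACF at lag k is phi_{kk}, the last component of the solution
to the Yule-Walker system G_k phi = r_k where
  (G_k)_{ij} = rho(|i - j|), (r_k)_i = rho(i), i,j = 1..k.
Equivalently, Durbin-Levinson gives phi_{kk} iteratively:
  phi_{11} = rho(1)
  phi_{kk} = [rho(k) - sum_{j=1..k-1} phi_{k-1,j} rho(k-j)]
            / [1 - sum_{j=1..k-1} phi_{k-1,j} rho(j)],
  phi_{k,j} = phi_{k-1,j} - phi_{kk} phi_{k-1,k-j},  j = 1..k-1.
Step k = 1:
  phi_11 = rho(1) = 0.1462.
Step k = 2:
  phi_22 = [rho(2) - phi_11 rho(1)] / [1 - phi_11 rho(1)] = [-0.5795 - (0.1462)(0.1462)] / [1 - (0.1462)(0.1462)]
         = -0.60087444 / 0.97862556 = -0.614.
Therefore phi_{22} = -0.6140.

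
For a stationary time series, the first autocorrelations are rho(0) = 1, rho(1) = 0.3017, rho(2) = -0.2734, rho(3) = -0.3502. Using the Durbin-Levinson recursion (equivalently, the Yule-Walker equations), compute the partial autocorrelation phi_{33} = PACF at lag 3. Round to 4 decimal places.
\phi_{33} = -0.1490

The PACF at lag k is phi_{kk}, the last component of the solution
to the Yule-Walker system G_k phi = r_k where
  (G_k)_{ij} = rho(|i - j|), (r_k)_i = rho(i), i,j = 1..k.
Equivalently, Durbin-Levinson gives phi_{kk} iteratively:
  phi_{11} = rho(1)
  phi_{kk} = [rho(k) - sum_{j=1..k-1} phi_{k-1,j} rho(k-j)]
            / [1 - sum_{j=1..k-1} phi_{k-1,j} rho(j)],
  phi_{k,j} = phi_{k-1,j} - phi_{kk} phi_{k-1,k-j},  j = 1..k-1.
Step k = 1:
  phi_11 = rho(1) = 0.3017.
Step k = 2:
  phi_22 = [rho(2) - phi_11 rho(1)] / [1 - phi_11 rho(1)] = [-0.2734 - (0.3017)(0.3017)] / [1 - (0.3017)(0.3017)]
         = -0.36442289 / 0.90897711 = -0.400915.
  Update: phi_21 = phi_11 - phi_22 phi_11 = 0.3017 - (-0.400915)(0.3017) = 0.422656.
Step k = 3:
  phi_33 = [rho(3) - phi_21 rho(2) - phi_22 rho(1)] / [1 - phi_21 rho(1) - phi_22 rho(2)]
    numerator   = -0.3502 - (0.422656)(-0.2734) - (-0.400915)(0.3017) = -0.11368964
    denominator = 1 - (0.422656)(0.3017) - (-0.400915)(-0.2734) = 0.76287437
  phi_33 = -0.11368964 / 0.76287437 = -0.149.
Therefore phi_{33} = -0.1490.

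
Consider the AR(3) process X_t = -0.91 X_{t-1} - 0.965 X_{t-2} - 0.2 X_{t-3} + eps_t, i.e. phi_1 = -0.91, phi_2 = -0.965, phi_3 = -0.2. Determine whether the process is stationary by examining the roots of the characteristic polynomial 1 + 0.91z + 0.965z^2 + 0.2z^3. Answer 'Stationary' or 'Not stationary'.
\text{Stationary}

The AR(p) characteristic polynomial is P(z) = 1 + 0.91z + 0.965z^2 + 0.2z^3.
Stationarity requires all roots to lie outside the unit circle, i.e. |z| > 1 for every root.
Degree 3: look for a simple real root z0 first, then factor out (1 - z/z0) and solve the remaining quadratic.
Testing z0 = -4: P(-4) = 1 + (0.91)(-4) + (0.965)(-4)^2 + (0.2)(-4)^3
  = 1 + (-3.64) + (15.44) + (-12.8) = 0.  So z_0 = -4 is a root, |z_0| = 4.
Divide out the factor (1 + 0.25 z) = (1 - z/z0) (since 1/z0 = -0.25):
  P(z) = (1 + 0.25 z)(1 + (0.66) z + (0.8) z^2)
  [check: z-coef 0.66 - (-0.25) = 0.91; z^2-coef 0.8 - (-0.25)(0.66) = 0.965; z^3-coef -(-0.25)(0.8) = 0.2.]
Remaining roots from the quadratic factor 1 + (0.66) z + (0.8) z^2:
  Set 1 + (0.66) z + (0.8) z^2 = 0, i.e. a z^2 + b z + c = 0 with a = 0.8, b = 0.66, c = 1.
  Discriminant D = b^2 - 4ac = (0.66)^2 - 4*(0.8)*1 = 0.4356 - (3.2) = -2.7644.
  D < 0, so the roots are the complex-conjugate pair z = (-b +/- i sqrt(-D)) / (2a) = -0.4125 +/- 1.0392i.
  For a conjugate pair |z|^2 = z * conj(z) = (product of roots) = c/a = 1/(0.8) = 1.25, so |z| = sqrt(1.25) = 1.118 for both roots.
Moduli of all roots: 4.0000, 1.1180, 1.1180.
All moduli strictly greater than 1? Yes.
Verdict: Stationary.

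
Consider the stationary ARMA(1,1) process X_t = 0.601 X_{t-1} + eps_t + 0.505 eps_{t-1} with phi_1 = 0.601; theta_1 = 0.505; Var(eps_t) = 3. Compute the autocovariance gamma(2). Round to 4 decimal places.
\gamma(2) = 4.0691

Multiply the model equation by X_{t-k} and take expectations. With theta_0 = psi_0 = 1 and psi_j the MA(infinity) weights, this gives
  gamma(k) - sum_i phi_i gamma(k-i) = c_k,
  c_k = sigma^2 * sum_{j=k..q} theta_j psi_{j-k}   (c_k = 0 for k > q),
using gamma(-m) = gamma(m).
psi-weights needed (psi_j = theta_j + sum_i phi_i psi_{j-i}):
  psi_1 = theta_1 + phi_1 = 0.505 + (0.601) = 1.106
Right-hand sides:
  c_0 = sigma^2 (1 + theta_1 psi_1) = 3 * (1 + (0.505)(1.106)) = 3 * 1.55853 = 4.67559
  c_1 = sigma^2 theta_1 = 3 * (0.505) = 1.515
  c_2 = 0
Equations for k = 0 and k = 1 (AR order 1):
  gamma(0) = phi_1 gamma(1) + c_0
  gamma(1) = phi_1 gamma(0) + c_1
Substituting the second into the first: gamma(0) (1 - phi_1^2) = c_0 + phi_1 c_1, so
  gamma(0) = (c_0 + phi_1 c_1) / (1 - phi_1^2) = (4.67559 + (0.601)(1.515)) / (1 - (0.601)^2) = 5.586105 / 0.638799 = 8.744699.
  gamma(1) = phi_1 gamma(0) + c_1 = (0.601)(8.744699) + (1.515) = 6.770564.
For k = 2 (> q): gamma(2) = phi_1 gamma(1) = (0.601)(6.770564) = 4.069109.
Therefore gamma(2) = 4.0691 (to 4 decimal places).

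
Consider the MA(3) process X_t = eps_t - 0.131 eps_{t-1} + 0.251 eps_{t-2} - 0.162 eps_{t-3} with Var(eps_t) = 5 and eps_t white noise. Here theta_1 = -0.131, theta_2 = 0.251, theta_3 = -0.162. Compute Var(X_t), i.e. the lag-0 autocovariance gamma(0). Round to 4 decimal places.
\gamma(0) = 5.5320

For an MA(q) process X_t = eps_t + sum_i theta_i eps_{t-i} with
Var(eps_t) = sigma^2, the variance is
  gamma(0) = sigma^2 * (1 + sum_i theta_i^2).
  sum_i theta_i^2 = (-0.131)^2 + (0.251)^2 + (-0.162)^2 = 0.017161 + 0.063001 + 0.026244 = 0.106406.
  gamma(0) = 5 * (1 + 0.106406) = 5 * 1.106406 = 5.53203, which rounds to 5.5320.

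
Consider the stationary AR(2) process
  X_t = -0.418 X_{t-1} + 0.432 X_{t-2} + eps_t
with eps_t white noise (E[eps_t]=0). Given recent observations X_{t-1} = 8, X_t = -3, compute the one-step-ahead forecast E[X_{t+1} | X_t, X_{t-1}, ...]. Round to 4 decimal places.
E[X_{t+1} \mid \mathcal F_t] = 4.7100

For an AR(p) model X_t = c + sum_i phi_i X_{t-i} + eps_t, the
one-step-ahead conditional mean is
  E[X_{t+1} | X_t, ...] = c + sum_i phi_i X_{t+1-i}.
Substitute known values:
  E[X_{t+1} | ...] = (-0.418) * (-3) + (0.432) * (8)
                   = 4.7100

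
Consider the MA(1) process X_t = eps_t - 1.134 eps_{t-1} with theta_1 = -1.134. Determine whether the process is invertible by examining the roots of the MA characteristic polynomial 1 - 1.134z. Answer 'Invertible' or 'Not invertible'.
\text{Not invertible}

The MA(q) characteristic polynomial is P(z) = 1 - 1.134z.
Invertibility requires all roots to lie outside the unit circle, i.e. |z| > 1 for every root.
This is linear in z: 1 + (-1.134) z = 0  =>  z = -1/(-1.134) = 0.881834,  |z| = 0.881834.
Moduli of all roots: 0.8818.
All moduli strictly greater than 1? No.
Verdict: Not invertible.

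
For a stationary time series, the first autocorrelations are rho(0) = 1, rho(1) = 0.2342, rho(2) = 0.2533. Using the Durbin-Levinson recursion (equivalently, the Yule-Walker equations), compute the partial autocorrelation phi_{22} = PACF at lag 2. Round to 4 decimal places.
\phi_{22} = 0.2100

The PACF at lag k is phi_{kk}, the last component of the solution
to the Yule-Walker system G_k phi = r_k where
  (G_k)_{ij} = rho(|i - j|), (r_k)_i = rho(i), i,j = 1..k.
Equivalently, Durbin-Levinson gives phi_{kk} iteratively:
  phi_{11} = rho(1)
  phi_{kk} = [rho(k) - sum_{j=1..k-1} phi_{k-1,j} rho(k-j)]
            / [1 - sum_{j=1..k-1} phi_{k-1,j} rho(j)],
  phi_{k,j} = phi_{k-1,j} - phi_{kk} phi_{k-1,k-j},  j = 1..k-1.
Step k = 1:
  phi_11 = rho(1) = 0.2342.
Step k = 2:
  phi_22 = [rho(2) - phi_11 rho(1)] / [1 - phi_11 rho(1)] = [0.2533 - (0.2342)(0.2342)] / [1 - (0.2342)(0.2342)]
         = 0.19845036 / 0.94515036 = 0.21.
Therefore phi_{22} = 0.2100.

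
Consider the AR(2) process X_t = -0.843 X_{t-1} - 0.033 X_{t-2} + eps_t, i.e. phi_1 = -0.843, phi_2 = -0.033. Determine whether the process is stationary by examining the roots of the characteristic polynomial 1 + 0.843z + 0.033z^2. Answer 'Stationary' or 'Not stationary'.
\text{Stationary}

The AR(p) characteristic polynomial is P(z) = 1 + 0.843z + 0.033z^2.
Stationarity requires all roots to lie outside the unit circle, i.e. |z| > 1 for every root.
Set 1 + (0.843) z + (0.033) z^2 = 0, i.e. a z^2 + b z + c = 0 with a = 0.033, b = 0.843, c = 1.
Discriminant D = b^2 - 4ac = (0.843)^2 - 4*(0.033)*1 = 0.710649 - (0.132) = 0.578649.
D >= 0, so the roots are real: z = (-b +/- sqrt(D)) / (2a) = (-0.843 +/- 0.76069) / (0.066).
  z_1 = (-0.843 + 0.76069) / (0.066) = -1.2471,   |z_1| = 1.2471.
  z_2 = (-0.843 - 0.76069) / (0.066) = -24.2983,   |z_2| = 24.2983.
Moduli of all roots: 1.2471, 24.2983.
All moduli strictly greater than 1? Yes.
Verdict: Stationary.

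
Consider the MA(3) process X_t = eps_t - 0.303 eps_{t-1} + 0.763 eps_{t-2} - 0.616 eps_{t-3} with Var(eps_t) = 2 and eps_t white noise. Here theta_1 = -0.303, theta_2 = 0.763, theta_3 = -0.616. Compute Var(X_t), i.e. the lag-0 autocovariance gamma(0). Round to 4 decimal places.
\gamma(0) = 4.1069

For an MA(q) process X_t = eps_t + sum_i theta_i eps_{t-i} with
Var(eps_t) = sigma^2, the variance is
  gamma(0) = sigma^2 * (1 + sum_i theta_i^2).
  sum_i theta_i^2 = (-0.303)^2 + (0.763)^2 + (-0.616)^2 = 0.091809 + 0.582169 + 0.379456 = 1.053434.
  gamma(0) = 2 * (1 + 1.053434) = 2 * 2.053434 = 4.106868, which rounds to 4.1069.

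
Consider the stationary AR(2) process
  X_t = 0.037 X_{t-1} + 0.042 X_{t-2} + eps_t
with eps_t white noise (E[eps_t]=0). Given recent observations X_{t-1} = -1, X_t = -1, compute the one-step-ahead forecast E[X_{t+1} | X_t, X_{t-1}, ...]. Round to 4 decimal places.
E[X_{t+1} \mid \mathcal F_t] = -0.0790

For an AR(p) model X_t = c + sum_i phi_i X_{t-i} + eps_t, the
one-step-ahead conditional mean is
  E[X_{t+1} | X_t, ...] = c + sum_i phi_i X_{t+1-i}.
Substitute known values:
  E[X_{t+1} | ...] = (0.037) * (-1) + (0.042) * (-1)
                   = -0.0790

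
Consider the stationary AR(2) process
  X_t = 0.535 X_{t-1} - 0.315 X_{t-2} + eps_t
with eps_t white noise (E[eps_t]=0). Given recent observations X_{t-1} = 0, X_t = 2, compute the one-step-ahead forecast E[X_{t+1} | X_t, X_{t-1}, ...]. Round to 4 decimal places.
E[X_{t+1} \mid \mathcal F_t] = 1.0700

For an AR(p) model X_t = c + sum_i phi_i X_{t-i} + eps_t, the
one-step-ahead conditional mean is
  E[X_{t+1} | X_t, ...] = c + sum_i phi_i X_{t+1-i}.
Substitute known values:
  E[X_{t+1} | ...] = (0.535) * (2) + (-0.315) * (0)
                   = 1.0700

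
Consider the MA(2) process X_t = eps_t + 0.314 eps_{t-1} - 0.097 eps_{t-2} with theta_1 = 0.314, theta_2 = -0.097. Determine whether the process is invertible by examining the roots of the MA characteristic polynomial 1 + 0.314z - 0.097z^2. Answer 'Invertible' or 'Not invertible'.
\text{Invertible}

The MA(q) characteristic polynomial is P(z) = 1 + 0.314z - 0.097z^2.
Invertibility requires all roots to lie outside the unit circle, i.e. |z| > 1 for every root.
Set 1 + (0.314) z + (-0.097) z^2 = 0, i.e. a z^2 + b z + c = 0 with a = -0.097, b = 0.314, c = 1.
Discriminant D = b^2 - 4ac = (0.314)^2 - 4*(-0.097)*1 = 0.098596 - (-0.388) = 0.486596.
D >= 0, so the roots are real: z = (-b +/- sqrt(D)) / (2a) = (-0.314 +/- 0.697564) / (-0.194).
  z_1 = (-0.314 + 0.697564) / (-0.194) = -1.9771,   |z_1| = 1.9771.
  z_2 = (-0.314 - 0.697564) / (-0.194) = 5.2142,   |z_2| = 5.2142.
Moduli of all roots: 1.9771, 5.2142.
All moduli strictly greater than 1? Yes.
Verdict: Invertible.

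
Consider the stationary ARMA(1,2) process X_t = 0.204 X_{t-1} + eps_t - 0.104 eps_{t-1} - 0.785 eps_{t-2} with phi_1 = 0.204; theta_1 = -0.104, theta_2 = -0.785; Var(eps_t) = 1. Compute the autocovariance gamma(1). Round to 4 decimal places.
\gamma(1) = 0.1480

Multiply the model equation by X_{t-k} and take expectations. With theta_0 = psi_0 = 1 and psi_j the MA(infinity) weights, this gives
  gamma(k) - sum_i phi_i gamma(k-i) = c_k,
  c_k = sigma^2 * sum_{j=k..q} theta_j psi_{j-k}   (c_k = 0 for k > q),
using gamma(-m) = gamma(m).
psi-weights needed (psi_j = theta_j + sum_i phi_i psi_{j-i}):
  psi_1 = theta_1 + phi_1 = -0.104 + (0.204) = 0.1
  psi_2 = theta_2 + phi_1 psi_1 = -0.785 + (0.204)(0.1) = -0.7646
Right-hand sides:
  c_0 = sigma^2 (1 + theta_1 psi_1 + theta_2 psi_2) = 1 * (1 + (-0.104)(0.1) + (-0.785)(-0.7646)) = 1 * 1.589811 = 1.589811
  c_1 = sigma^2 (theta_1 + theta_2 psi_1) = 1 * (-0.104 + (-0.785)(0.1)) = -0.1825
  c_2 = sigma^2 theta_2 = 1 * (-0.785) = -0.785
Equations for k = 0 and k = 1 (AR order 1):
  gamma(0) = phi_1 gamma(1) + c_0
  gamma(1) = phi_1 gamma(0) + c_1
Substituting the second into the first: gamma(0) (1 - phi_1^2) = c_0 + phi_1 c_1, so
  gamma(0) = (c_0 + phi_1 c_1) / (1 - phi_1^2) = (1.589811 + (0.204)(-0.1825)) / (1 - (0.204)^2) = 1.552581 / 0.958384 = 1.619999.
  gamma(1) = phi_1 gamma(0) + c_1 = (0.204)(1.619999) + (-0.1825) = 0.14798.
Therefore gamma(1) = 0.1480 (to 4 decimal places).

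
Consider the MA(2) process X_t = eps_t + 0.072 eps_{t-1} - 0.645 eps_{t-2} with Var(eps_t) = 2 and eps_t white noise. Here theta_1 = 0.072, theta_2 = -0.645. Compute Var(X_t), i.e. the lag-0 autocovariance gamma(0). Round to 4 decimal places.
\gamma(0) = 2.8424

For an MA(q) process X_t = eps_t + sum_i theta_i eps_{t-i} with
Var(eps_t) = sigma^2, the variance is
  gamma(0) = sigma^2 * (1 + sum_i theta_i^2).
  sum_i theta_i^2 = (0.072)^2 + (-0.645)^2 = 0.005184 + 0.416025 = 0.421209.
  gamma(0) = 2 * (1 + 0.421209) = 2 * 1.421209 = 2.842418, which rounds to 2.8424.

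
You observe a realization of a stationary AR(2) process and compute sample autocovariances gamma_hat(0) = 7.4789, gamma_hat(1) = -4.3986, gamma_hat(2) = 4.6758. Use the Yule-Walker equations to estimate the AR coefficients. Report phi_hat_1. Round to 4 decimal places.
\hat\phi_{1} = -0.3370

The Yule-Walker equations for an AR(p) process read, in matrix form,
  Gamma_p phi = r_p,   with   (Gamma_p)_{ij} = gamma(|i - j|),
                       (r_p)_i = gamma(i),   i,j = 1..p.
Substitute the sample gammas (Toeplitz matrix and right-hand side of size 2):
  Gamma_p = [[7.4789, -4.3986], [-4.3986, 7.4789]]
  r_p     = [-4.3986, 4.6758]
Written out:
  7.4789 phi_1 - 4.3986 phi_2 = -4.3986
  -4.3986 phi_1 + 7.4789 phi_2 = 4.6758
Solve by Cramer's rule:
  det = gamma(0)^2 - gamma(1)^2 = (7.4789)^2 - (-4.3986)^2 = 55.93394521 - 19.34768196 = 36.58626325
  phi_hat_1 = [gamma(1) gamma(0) - gamma(1) gamma(2)] / det = [(-4.3986)(7.4789) - (-4.3986)(4.6758)] / 36.58626325 = -12.32971566 / 36.58626325 = -0.337
  phi_hat_2 = [gamma(0) gamma(2) - gamma(1)^2] / det = [(7.4789)(4.6758) - (-4.3986)^2] / 36.58626325 = 15.62215866 / 36.58626325 = 0.427
So phi_hat = [-0.3370, 0.4270].
Therefore phi_hat_1 = -0.3370.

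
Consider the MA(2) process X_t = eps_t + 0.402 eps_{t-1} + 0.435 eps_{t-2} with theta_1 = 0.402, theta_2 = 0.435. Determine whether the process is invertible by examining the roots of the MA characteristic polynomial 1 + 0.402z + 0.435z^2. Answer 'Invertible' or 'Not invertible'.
\text{Invertible}

The MA(q) characteristic polynomial is P(z) = 1 + 0.402z + 0.435z^2.
Invertibility requires all roots to lie outside the unit circle, i.e. |z| > 1 for every root.
Set 1 + (0.402) z + (0.435) z^2 = 0, i.e. a z^2 + b z + c = 0 with a = 0.435, b = 0.402, c = 1.
Discriminant D = b^2 - 4ac = (0.402)^2 - 4*(0.435)*1 = 0.161604 - (1.74) = -1.578396.
D < 0, so the roots are the complex-conjugate pair z = (-b +/- i sqrt(-D)) / (2a) = -0.4621 +/- 1.4441i.
For a conjugate pair |z|^2 = z * conj(z) = (product of roots) = c/a = 1/(0.435) = 2.298851, so |z| = sqrt(2.298851) = 1.5162 for both roots.
Moduli of all roots: 1.5162, 1.5162.
All moduli strictly greater than 1? Yes.
Verdict: Invertible.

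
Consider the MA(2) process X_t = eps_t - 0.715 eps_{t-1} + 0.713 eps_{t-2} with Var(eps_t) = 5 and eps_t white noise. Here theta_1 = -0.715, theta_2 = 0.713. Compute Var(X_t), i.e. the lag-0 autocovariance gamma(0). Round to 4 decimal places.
\gamma(0) = 10.0980

For an MA(q) process X_t = eps_t + sum_i theta_i eps_{t-i} with
Var(eps_t) = sigma^2, the variance is
  gamma(0) = sigma^2 * (1 + sum_i theta_i^2).
  sum_i theta_i^2 = (-0.715)^2 + (0.713)^2 = 0.511225 + 0.508369 = 1.019594.
  gamma(0) = 5 * (1 + 1.019594) = 5 * 2.019594 = 10.09797, which rounds to 10.0980.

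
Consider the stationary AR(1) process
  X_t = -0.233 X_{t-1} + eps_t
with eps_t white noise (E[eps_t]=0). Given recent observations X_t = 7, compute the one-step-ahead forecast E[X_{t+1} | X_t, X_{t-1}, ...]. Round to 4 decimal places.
E[X_{t+1} \mid \mathcal F_t] = -1.6310

For an AR(p) model X_t = c + sum_i phi_i X_{t-i} + eps_t, the
one-step-ahead conditional mean is
  E[X_{t+1} | X_t, ...] = c + sum_i phi_i X_{t+1-i}.
Substitute known values:
  E[X_{t+1} | ...] = (-0.233) * (7)
                   = -1.6310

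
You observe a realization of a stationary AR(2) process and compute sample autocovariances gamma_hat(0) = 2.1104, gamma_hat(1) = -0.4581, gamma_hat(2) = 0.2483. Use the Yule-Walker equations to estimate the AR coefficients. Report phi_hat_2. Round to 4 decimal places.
\hat\phi_{2} = 0.0740

The Yule-Walker equations for an AR(p) process read, in matrix form,
  Gamma_p phi = r_p,   with   (Gamma_p)_{ij} = gamma(|i - j|),
                       (r_p)_i = gamma(i),   i,j = 1..p.
Substitute the sample gammas (Toeplitz matrix and right-hand side of size 2):
  Gamma_p = [[2.1104, -0.4581], [-0.4581, 2.1104]]
  r_p     = [-0.4581, 0.2483]
Written out:
  2.1104 phi_1 - 0.4581 phi_2 = -0.4581
  -0.4581 phi_1 + 2.1104 phi_2 = 0.2483
Solve by Cramer's rule:
  det = gamma(0)^2 - gamma(1)^2 = (2.1104)^2 - (-0.4581)^2 = 4.45378816 - 0.20985561 = 4.24393255
  phi_hat_1 = [gamma(1) gamma(0) - gamma(1) gamma(2)] / det = [(-0.4581)(2.1104) - (-0.4581)(0.2483)] / 4.24393255 = -0.85302801 / 4.24393255 = -0.201
  phi_hat_2 = [gamma(0) gamma(2) - gamma(1)^2] / det = [(2.1104)(0.2483) - (-0.4581)^2] / 4.24393255 = 0.31415671 / 4.24393255 = 0.074
So phi_hat = [-0.2010, 0.0740].
Therefore phi_hat_2 = 0.0740.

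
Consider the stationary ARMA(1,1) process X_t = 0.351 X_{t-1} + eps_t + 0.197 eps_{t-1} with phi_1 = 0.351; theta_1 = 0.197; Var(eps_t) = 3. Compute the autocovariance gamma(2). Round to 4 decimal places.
\gamma(2) = 0.7036

Multiply the model equation by X_{t-k} and take expectations. With theta_0 = psi_0 = 1 and psi_j the MA(infinity) weights, this gives
  gamma(k) - sum_i phi_i gamma(k-i) = c_k,
  c_k = sigma^2 * sum_{j=k..q} theta_j psi_{j-k}   (c_k = 0 for k > q),
using gamma(-m) = gamma(m).
psi-weights needed (psi_j = theta_j + sum_i phi_i psi_{j-i}):
  psi_1 = theta_1 + phi_1 = 0.197 + (0.351) = 0.548
Right-hand sides:
  c_0 = sigma^2 (1 + theta_1 psi_1) = 3 * (1 + (0.197)(0.548)) = 3 * 1.107956 = 3.323868
  c_1 = sigma^2 theta_1 = 3 * (0.197) = 0.591
  c_2 = 0
Equations for k = 0 and k = 1 (AR order 1):
  gamma(0) = phi_1 gamma(1) + c_0
  gamma(1) = phi_1 gamma(0) + c_1
Substituting the second into the first: gamma(0) (1 - phi_1^2) = c_0 + phi_1 c_1, so
  gamma(0) = (c_0 + phi_1 c_1) / (1 - phi_1^2) = (3.323868 + (0.351)(0.591)) / (1 - (0.351)^2) = 3.531309 / 0.876799 = 4.027501.
  gamma(1) = phi_1 gamma(0) + c_1 = (0.351)(4.027501) + (0.591) = 2.004653.
For k = 2 (> q): gamma(2) = phi_1 gamma(1) = (0.351)(2.004653) = 0.703633.
Therefore gamma(2) = 0.7036 (to 4 decimal places).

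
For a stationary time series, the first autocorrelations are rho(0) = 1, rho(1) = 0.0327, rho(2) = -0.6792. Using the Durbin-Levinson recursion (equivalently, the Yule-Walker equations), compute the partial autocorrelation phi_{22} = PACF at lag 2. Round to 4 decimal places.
\phi_{22} = -0.6810

The PACF at lag k is phi_{kk}, the last component of the solution
to the Yule-Walker system G_k phi = r_k where
  (G_k)_{ij} = rho(|i - j|), (r_k)_i = rho(i), i,j = 1..k.
Equivalently, Durbin-Levinson gives phi_{kk} iteratively:
  phi_{11} = rho(1)
  phi_{kk} = [rho(k) - sum_{j=1..k-1} phi_{k-1,j} rho(k-j)]
            / [1 - sum_{j=1..k-1} phi_{k-1,j} rho(j)],
  phi_{k,j} = phi_{k-1,j} - phi_{kk} phi_{k-1,k-j},  j = 1..k-1.
Step k = 1:
  phi_11 = rho(1) = 0.0327.
Step k = 2:
  phi_22 = [rho(2) - phi_11 rho(1)] / [1 - phi_11 rho(1)] = [-0.6792 - (0.0327)(0.0327)] / [1 - (0.0327)(0.0327)]
         = -0.68026929 / 0.99893071 = -0.681.
Therefore phi_{22} = -0.6810.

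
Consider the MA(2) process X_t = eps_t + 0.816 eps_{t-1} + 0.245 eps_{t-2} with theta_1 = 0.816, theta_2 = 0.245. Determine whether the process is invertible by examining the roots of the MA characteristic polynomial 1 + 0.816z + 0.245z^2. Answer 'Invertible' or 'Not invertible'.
\text{Invertible}

The MA(q) characteristic polynomial is P(z) = 1 + 0.816z + 0.245z^2.
Invertibility requires all roots to lie outside the unit circle, i.e. |z| > 1 for every root.
Set 1 + (0.816) z + (0.245) z^2 = 0, i.e. a z^2 + b z + c = 0 with a = 0.245, b = 0.816, c = 1.
Discriminant D = b^2 - 4ac = (0.816)^2 - 4*(0.245)*1 = 0.665856 - (0.98) = -0.314144.
D < 0, so the roots are the complex-conjugate pair z = (-b +/- i sqrt(-D)) / (2a) = -1.6653 +/- 1.1438i.
For a conjugate pair |z|^2 = z * conj(z) = (product of roots) = c/a = 1/(0.245) = 4.081633, so |z| = sqrt(4.081633) = 2.0203 for both roots.
Moduli of all roots: 2.0203, 2.0203.
All moduli strictly greater than 1? Yes.
Verdict: Invertible.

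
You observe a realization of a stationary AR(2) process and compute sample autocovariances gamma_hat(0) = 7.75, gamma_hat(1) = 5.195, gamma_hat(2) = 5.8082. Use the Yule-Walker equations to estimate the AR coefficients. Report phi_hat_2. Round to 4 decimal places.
\hat\phi_{2} = 0.5450

The Yule-Walker equations for an AR(p) process read, in matrix form,
  Gamma_p phi = r_p,   with   (Gamma_p)_{ij} = gamma(|i - j|),
                       (r_p)_i = gamma(i),   i,j = 1..p.
Substitute the sample gammas (Toeplitz matrix and right-hand side of size 2):
  Gamma_p = [[7.75, 5.195], [5.195, 7.75]]
  r_p     = [5.195, 5.8082]
Written out:
  7.75 phi_1 + 5.195 phi_2 = 5.195
  5.195 phi_1 + 7.75 phi_2 = 5.8082
Solve by Cramer's rule:
  det = gamma(0)^2 - gamma(1)^2 = (7.75)^2 - (5.195)^2 = 60.0625 - 26.988025 = 33.074475
  phi_hat_1 = [gamma(1) gamma(0) - gamma(1) gamma(2)] / det = [(5.195)(7.75) - (5.195)(5.8082)] / 33.074475 = 10.087651 / 33.074475 = 0.305
  phi_hat_2 = [gamma(0) gamma(2) - gamma(1)^2] / det = [(7.75)(5.8082) - (5.195)^2] / 33.074475 = 18.025525 / 33.074475 = 0.545
So phi_hat = [0.3050, 0.5450].
Therefore phi_hat_2 = 0.5450.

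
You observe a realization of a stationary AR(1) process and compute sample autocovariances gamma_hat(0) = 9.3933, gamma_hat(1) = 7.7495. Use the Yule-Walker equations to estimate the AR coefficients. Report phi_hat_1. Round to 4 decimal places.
\hat\phi_{1} = 0.8250

The Yule-Walker equations for an AR(p) process read, in matrix form,
  Gamma_p phi = r_p,   with   (Gamma_p)_{ij} = gamma(|i - j|),
                       (r_p)_i = gamma(i),   i,j = 1..p.
Substitute the sample gammas (Toeplitz matrix and right-hand side of size 1):
  Gamma_p = [[9.3933]]
  r_p     = [7.7495]
With p = 1 this is the single equation gamma(0) phi_1 = gamma(1):
  phi_hat_1 = gamma(1) / gamma(0) = 7.7495 / 9.3933 = 0.8250.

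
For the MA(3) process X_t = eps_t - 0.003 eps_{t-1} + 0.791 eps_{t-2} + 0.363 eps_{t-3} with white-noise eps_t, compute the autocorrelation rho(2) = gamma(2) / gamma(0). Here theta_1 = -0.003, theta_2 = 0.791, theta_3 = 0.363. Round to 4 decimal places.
\rho(2) = 0.4495

For an MA(q) process with theta_0 = 1, the autocovariance is
  gamma(k) = sigma^2 * sum_{i=0..q-k} theta_i * theta_{i+k},
and rho(k) = gamma(k) / gamma(0). Sigma^2 cancels.
  numerator   = (1)*(0.791) + (-0.003)*(0.363) = 0.789911.
  denominator = (1)^2 + (-0.003)^2 + (0.791)^2 + (0.363)^2 = 1.757459.
  rho(2) = 0.789911 / 1.757459 = 0.4495.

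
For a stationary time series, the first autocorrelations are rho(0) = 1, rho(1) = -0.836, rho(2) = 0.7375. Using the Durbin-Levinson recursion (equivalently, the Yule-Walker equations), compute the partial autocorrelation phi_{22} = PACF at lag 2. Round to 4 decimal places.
\phi_{22} = 0.1282

The PACF at lag k is phi_{kk}, the last component of the solution
to the Yule-Walker system G_k phi = r_k where
  (G_k)_{ij} = rho(|i - j|), (r_k)_i = rho(i), i,j = 1..k.
Equivalently, Durbin-Levinson gives phi_{kk} iteratively:
  phi_{11} = rho(1)
  phi_{kk} = [rho(k) - sum_{j=1..k-1} phi_{k-1,j} rho(k-j)]
            / [1 - sum_{j=1..k-1} phi_{k-1,j} rho(j)],
  phi_{k,j} = phi_{k-1,j} - phi_{kk} phi_{k-1,k-j},  j = 1..k-1.
Step k = 1:
  phi_11 = rho(1) = -0.836.
Step k = 2:
  phi_22 = [rho(2) - phi_11 rho(1)] / [1 - phi_11 rho(1)] = [0.7375 - (-0.836)(-0.836)] / [1 - (-0.836)(-0.836)]
         = 0.038604 / 0.301104 = 0.1282.
Therefore phi_{22} = 0.1282.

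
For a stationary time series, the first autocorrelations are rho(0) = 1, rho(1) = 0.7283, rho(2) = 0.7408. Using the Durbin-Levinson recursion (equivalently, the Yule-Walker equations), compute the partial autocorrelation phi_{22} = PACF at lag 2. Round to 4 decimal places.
\phi_{22} = 0.4480

The PACF at lag k is phi_{kk}, the last component of the solution
to the Yule-Walker system G_k phi = r_k where
  (G_k)_{ij} = rho(|i - j|), (r_k)_i = rho(i), i,j = 1..k.
Equivalently, Durbin-Levinson gives phi_{kk} iteratively:
  phi_{11} = rho(1)
  phi_{kk} = [rho(k) - sum_{j=1..k-1} phi_{k-1,j} rho(k-j)]
            / [1 - sum_{j=1..k-1} phi_{k-1,j} rho(j)],
  phi_{k,j} = phi_{k-1,j} - phi_{kk} phi_{k-1,k-j},  j = 1..k-1.
Step k = 1:
  phi_11 = rho(1) = 0.7283.
Step k = 2:
  phi_22 = [rho(2) - phi_11 rho(1)] / [1 - phi_11 rho(1)] = [0.7408 - (0.7283)(0.7283)] / [1 - (0.7283)(0.7283)]
         = 0.21037911 / 0.46957911 = 0.448.
Therefore phi_{22} = 0.4480.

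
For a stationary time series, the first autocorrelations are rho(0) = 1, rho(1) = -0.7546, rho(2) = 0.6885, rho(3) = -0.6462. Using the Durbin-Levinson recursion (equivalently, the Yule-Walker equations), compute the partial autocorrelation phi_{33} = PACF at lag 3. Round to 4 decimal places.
\phi_{33} = -0.1550

The PACF at lag k is phi_{kk}, the last component of the solution
to the Yule-Walker system G_k phi = r_k where
  (G_k)_{ij} = rho(|i - j|), (r_k)_i = rho(i), i,j = 1..k.
Equivalently, Durbin-Levinson gives phi_{kk} iteratively:
  phi_{11} = rho(1)
  phi_{kk} = [rho(k) - sum_{j=1..k-1} phi_{k-1,j} rho(k-j)]
            / [1 - sum_{j=1..k-1} phi_{k-1,j} rho(j)],
  phi_{k,j} = phi_{k-1,j} - phi_{kk} phi_{k-1,k-j},  j = 1..k-1.
Step k = 1:
  phi_11 = rho(1) = -0.7546.
Step k = 2:
  phi_22 = [rho(2) - phi_11 rho(1)] / [1 - phi_11 rho(1)] = [0.6885 - (-0.7546)(-0.7546)] / [1 - (-0.7546)(-0.7546)]
         = 0.11907884 / 0.43057884 = 0.276555.
  Update: phi_21 = phi_11 - phi_22 phi_11 = -0.7546 - (0.276555)(-0.7546) = -0.545911.
Step k = 3:
  phi_33 = [rho(3) - phi_21 rho(2) - phi_22 rho(1)] / [1 - phi_21 rho(1) - phi_22 rho(2)]
    numerator   = -0.6462 - (-0.545911)(0.6885) - (0.276555)(-0.7546) = -0.0616514
    denominator = 1 - (-0.545911)(-0.7546) - (0.276555)(0.6885) = 0.39764696
  phi_33 = -0.0616514 / 0.39764696 = -0.155.
Therefore phi_{33} = -0.1550.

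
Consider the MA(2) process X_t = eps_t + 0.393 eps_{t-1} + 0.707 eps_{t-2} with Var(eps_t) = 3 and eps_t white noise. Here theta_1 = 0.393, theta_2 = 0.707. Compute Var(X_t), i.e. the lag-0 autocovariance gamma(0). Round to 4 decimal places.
\gamma(0) = 4.9629

For an MA(q) process X_t = eps_t + sum_i theta_i eps_{t-i} with
Var(eps_t) = sigma^2, the variance is
  gamma(0) = sigma^2 * (1 + sum_i theta_i^2).
  sum_i theta_i^2 = (0.393)^2 + (0.707)^2 = 0.154449 + 0.499849 = 0.654298.
  gamma(0) = 3 * (1 + 0.654298) = 3 * 1.654298 = 4.962894, which rounds to 4.9629.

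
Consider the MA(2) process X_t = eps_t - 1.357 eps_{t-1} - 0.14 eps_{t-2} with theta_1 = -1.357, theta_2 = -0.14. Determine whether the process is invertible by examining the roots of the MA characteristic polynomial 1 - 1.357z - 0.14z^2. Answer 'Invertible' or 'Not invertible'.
\text{Not invertible}

The MA(q) characteristic polynomial is P(z) = 1 - 1.357z - 0.14z^2.
Invertibility requires all roots to lie outside the unit circle, i.e. |z| > 1 for every root.
Set 1 + (-1.357) z + (-0.14) z^2 = 0, i.e. a z^2 + b z + c = 0 with a = -0.14, b = -1.357, c = 1.
Discriminant D = b^2 - 4ac = (-1.357)^2 - 4*(-0.14)*1 = 1.841449 - (-0.56) = 2.401449.
D >= 0, so the roots are real: z = (-b +/- sqrt(D)) / (2a) = (1.357 +/- 1.549661) / (-0.28).
  z_1 = (1.357 + 1.549661) / (-0.28) = -10.3809,   |z_1| = 10.3809.
  z_2 = (1.357 - 1.549661) / (-0.28) = 0.6881,   |z_2| = 0.6881.
Moduli of all roots: 10.3809, 0.6881.
All moduli strictly greater than 1? No.
Verdict: Not invertible.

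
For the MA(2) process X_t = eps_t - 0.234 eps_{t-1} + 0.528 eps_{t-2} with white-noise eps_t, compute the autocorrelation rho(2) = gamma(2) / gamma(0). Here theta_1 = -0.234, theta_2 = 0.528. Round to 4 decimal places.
\rho(2) = 0.3959

For an MA(q) process with theta_0 = 1, the autocovariance is
  gamma(k) = sigma^2 * sum_{i=0..q-k} theta_i * theta_{i+k},
and rho(k) = gamma(k) / gamma(0). Sigma^2 cancels.
  numerator   = (1)*(0.528) = 0.528.
  denominator = (1)^2 + (-0.234)^2 + (0.528)^2 = 1.33354.
  rho(2) = 0.528 / 1.33354 = 0.3959.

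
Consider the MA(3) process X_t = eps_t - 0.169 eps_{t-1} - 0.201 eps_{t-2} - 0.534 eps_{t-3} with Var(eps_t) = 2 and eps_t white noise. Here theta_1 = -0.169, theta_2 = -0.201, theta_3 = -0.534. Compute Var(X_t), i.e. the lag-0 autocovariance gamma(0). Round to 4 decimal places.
\gamma(0) = 2.7082

For an MA(q) process X_t = eps_t + sum_i theta_i eps_{t-i} with
Var(eps_t) = sigma^2, the variance is
  gamma(0) = sigma^2 * (1 + sum_i theta_i^2).
  sum_i theta_i^2 = (-0.169)^2 + (-0.201)^2 + (-0.534)^2 = 0.028561 + 0.040401 + 0.285156 = 0.354118.
  gamma(0) = 2 * (1 + 0.354118) = 2 * 1.354118 = 2.708236, which rounds to 2.7082.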